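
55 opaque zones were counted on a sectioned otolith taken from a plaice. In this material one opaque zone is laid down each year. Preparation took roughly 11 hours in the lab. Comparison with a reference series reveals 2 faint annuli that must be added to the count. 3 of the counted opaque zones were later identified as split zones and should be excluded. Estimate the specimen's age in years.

54 years

After corrections the count is 55 − 3 + 2 = 54 opaque zones.
With a one-to-one opaque zone periodicity this is 54 years.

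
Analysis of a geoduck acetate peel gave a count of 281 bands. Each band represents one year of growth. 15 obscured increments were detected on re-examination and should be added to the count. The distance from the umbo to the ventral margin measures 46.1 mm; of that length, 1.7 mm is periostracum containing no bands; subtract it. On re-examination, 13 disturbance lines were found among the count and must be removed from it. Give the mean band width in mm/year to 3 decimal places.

0.157 mm/year

After corrections the count is 281 − 13 + 15 = 283 bands.
The growth record spans 46.1 − 1.7 = 44.4 mm.
Extension rate ≈ 44.4 / 283 = 0.157 mm/year.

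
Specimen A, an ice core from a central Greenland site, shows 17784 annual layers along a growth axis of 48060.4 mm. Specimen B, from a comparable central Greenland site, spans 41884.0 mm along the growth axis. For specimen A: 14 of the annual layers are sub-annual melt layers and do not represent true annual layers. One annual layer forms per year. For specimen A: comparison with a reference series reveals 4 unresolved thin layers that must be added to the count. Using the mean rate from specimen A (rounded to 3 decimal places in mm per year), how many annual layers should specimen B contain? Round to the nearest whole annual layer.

15490 annual layers

Specimen A: after corrections the count is 17784 − 14 + 4 = 17774 annual layers.
A: Mean rate = 48060.4 mm / 17774 years ≈ 2.704 mm/yr.
Specimen B: 41884.0 mm / 2.704 mm per year = 15489.64 years ≈ 15490 annual layers.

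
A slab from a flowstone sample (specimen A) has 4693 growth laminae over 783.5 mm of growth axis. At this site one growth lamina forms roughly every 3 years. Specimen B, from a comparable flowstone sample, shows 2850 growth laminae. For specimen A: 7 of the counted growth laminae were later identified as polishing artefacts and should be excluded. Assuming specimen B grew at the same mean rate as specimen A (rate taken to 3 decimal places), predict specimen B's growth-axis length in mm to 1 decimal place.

478.8 mm

Specimen A: true growth lamina count = 4693 − 7 = 4686.
Specimen A: 4686 growth laminae at 3 years each span 4686 × 3 = 14058 years.
A: 783.5 mm over 14058 years gives 783.5 / 14058 ≈ 0.056 mm/yr.
Specimen B: 2850 growth laminae at 3 years each span 2850 × 3 = 8550 years. For B, 0.056 mm/year × 8550 years = 478.8 mm.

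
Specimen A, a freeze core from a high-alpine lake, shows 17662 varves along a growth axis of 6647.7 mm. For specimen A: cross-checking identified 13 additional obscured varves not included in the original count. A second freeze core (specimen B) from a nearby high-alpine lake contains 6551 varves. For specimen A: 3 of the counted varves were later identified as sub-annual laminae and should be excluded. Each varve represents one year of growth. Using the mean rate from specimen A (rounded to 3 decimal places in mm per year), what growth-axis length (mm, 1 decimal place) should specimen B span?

2463.2 mm

Specimen A: after corrections the count is 17662 − 3 + 13 = 17672 varves.
A: Mean rate = 6647.7 mm / 17672 years ≈ 0.376 mm/yr.
For B, 0.376 mm/year × 6551 years = 2463.2 mm.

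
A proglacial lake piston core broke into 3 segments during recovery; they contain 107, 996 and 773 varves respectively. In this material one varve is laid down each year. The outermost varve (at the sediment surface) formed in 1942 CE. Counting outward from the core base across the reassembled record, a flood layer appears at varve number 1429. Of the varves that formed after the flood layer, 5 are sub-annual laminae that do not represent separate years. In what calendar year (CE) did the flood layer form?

1500 CE

Total varves = 107 + 996 + 773 = 1876.
The flood layer sits at varve 1429 from the core base, so 1876 − 1429 = 447 varves formed after it.
Excluding 5 false varves: 447 − 5 = 442.
Counting back 442 years from 1942 CE places the flood layer in 1942 − 442 = 1500 CE.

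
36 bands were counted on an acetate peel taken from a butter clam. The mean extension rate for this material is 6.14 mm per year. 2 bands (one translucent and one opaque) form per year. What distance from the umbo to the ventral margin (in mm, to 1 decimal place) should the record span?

110.5 mm

With 2 bands per year, 36 / 2 = 18 years.
Predicted length = 6.14 mm/year × 18 years = 110.5 mm.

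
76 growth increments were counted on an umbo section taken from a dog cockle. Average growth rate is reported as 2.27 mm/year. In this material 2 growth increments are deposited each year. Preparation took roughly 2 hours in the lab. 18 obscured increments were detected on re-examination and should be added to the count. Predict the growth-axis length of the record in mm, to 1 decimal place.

106.7 mm

Correcting the raw count gives 76 + 18 = 94 true growth increments.
Dividing by 2 growth increments per year: 94 / 2 = 47 years.
47 years at 2.27 mm/year gives 2.27 × 47 = 106.7 mm.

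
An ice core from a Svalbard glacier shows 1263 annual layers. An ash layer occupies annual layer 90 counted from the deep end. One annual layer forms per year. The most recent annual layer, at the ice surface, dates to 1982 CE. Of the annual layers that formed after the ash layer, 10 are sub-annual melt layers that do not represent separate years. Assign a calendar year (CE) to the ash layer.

1263 − 90 = 1173 annual layers lie beyond the ash layer toward the ice surface.
Removing the 10 false annual layers leaves 1173 − 10 = 1163 true annual layers beyond the ash layer.
Counting back 1163 years from 1982 CE places the ash layer in 1982 − 1163 = 819 CE.

819 CE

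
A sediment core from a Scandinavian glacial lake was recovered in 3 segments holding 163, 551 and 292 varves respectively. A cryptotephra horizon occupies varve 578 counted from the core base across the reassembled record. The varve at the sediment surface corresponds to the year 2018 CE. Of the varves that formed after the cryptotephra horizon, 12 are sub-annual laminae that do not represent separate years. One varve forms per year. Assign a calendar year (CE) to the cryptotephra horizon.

Total varves = 163 + 551 + 292 = 1006.
1006 − 578 = 428 varves lie beyond the cryptotephra horizon toward the sediment surface.
428 − 12 false = 416 true varves after the cryptotephra horizon.
Counting back 416 years from 2018 CE places the cryptotephra horizon in 2018 − 416 = 1602 CE.

1602 CE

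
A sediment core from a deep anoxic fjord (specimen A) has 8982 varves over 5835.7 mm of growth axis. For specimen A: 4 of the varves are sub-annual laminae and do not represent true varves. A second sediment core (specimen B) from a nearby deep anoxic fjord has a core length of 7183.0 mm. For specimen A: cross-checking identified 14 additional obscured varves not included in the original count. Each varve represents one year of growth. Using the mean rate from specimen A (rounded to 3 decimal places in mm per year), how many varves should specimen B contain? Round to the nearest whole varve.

11068 varves

Specimen A: after corrections the count is 8982 − 4 + 14 = 8992 varves.
A: Extension rate ≈ 5835.7 / 8992 = 0.649 mm per year.
Specimen B: 7183.0 mm / 0.649 mm per year = 11067.80 years ≈ 11068 varves.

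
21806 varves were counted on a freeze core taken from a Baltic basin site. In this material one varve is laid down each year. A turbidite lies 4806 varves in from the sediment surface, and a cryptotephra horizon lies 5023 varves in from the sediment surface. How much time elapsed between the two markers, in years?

217 years

The two markers are separated by 5023 − 4806 = 217 varves.
That is 217 years at one varve per year.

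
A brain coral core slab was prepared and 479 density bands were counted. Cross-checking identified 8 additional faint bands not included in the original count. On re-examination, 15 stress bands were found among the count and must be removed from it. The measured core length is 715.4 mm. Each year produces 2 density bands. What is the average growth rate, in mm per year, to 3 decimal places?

3.031 mm per year

Correcting the raw count gives 479 − 15 + 8 = 472 true density bands.
With 2 density bands per year, 472 / 2 = 236 years.
Extension rate ≈ 715.4 / 236 = 3.031 mm per year.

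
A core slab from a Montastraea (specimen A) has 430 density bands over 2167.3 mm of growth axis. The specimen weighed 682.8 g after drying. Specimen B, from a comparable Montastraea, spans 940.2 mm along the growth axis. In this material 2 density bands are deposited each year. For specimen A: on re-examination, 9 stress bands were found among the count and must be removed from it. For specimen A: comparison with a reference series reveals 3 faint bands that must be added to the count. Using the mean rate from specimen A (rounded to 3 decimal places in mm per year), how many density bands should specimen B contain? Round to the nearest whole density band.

184 density bands

Specimen A: true density band count = 430 − 9 + 3 = 424.
Specimen A: dividing by 2 density bands per year: 424 / 2 = 212 years.
A: Mean rate = 2167.3 mm / 212 years ≈ 10.223 mm/yr.
Specimen B: 940.2 mm / 10.223 mm per year = 91.97 years; at 2 density bands per year that is 91.97 × 2 ≈ 184 density bands.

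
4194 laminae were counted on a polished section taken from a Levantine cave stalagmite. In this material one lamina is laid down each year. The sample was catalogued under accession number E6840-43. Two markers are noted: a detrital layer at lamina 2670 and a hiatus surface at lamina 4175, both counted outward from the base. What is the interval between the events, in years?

1505 yr

Separation: 4175 − 2670 = 1505 laminae.
At one lamina per year, 1505 years elapsed between them.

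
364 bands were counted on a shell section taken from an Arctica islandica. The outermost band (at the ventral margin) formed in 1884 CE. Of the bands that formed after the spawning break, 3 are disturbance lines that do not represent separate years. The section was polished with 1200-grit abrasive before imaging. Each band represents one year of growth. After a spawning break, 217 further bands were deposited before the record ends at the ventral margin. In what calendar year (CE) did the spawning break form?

There are 217 bands younger than the spawning break.
Removing the 3 false bands leaves 217 − 3 = 214 true bands beyond the spawning break.
Counting back 214 years from 1884 CE places the spawning break in 1884 − 214 = 1670 CE.

1670 CE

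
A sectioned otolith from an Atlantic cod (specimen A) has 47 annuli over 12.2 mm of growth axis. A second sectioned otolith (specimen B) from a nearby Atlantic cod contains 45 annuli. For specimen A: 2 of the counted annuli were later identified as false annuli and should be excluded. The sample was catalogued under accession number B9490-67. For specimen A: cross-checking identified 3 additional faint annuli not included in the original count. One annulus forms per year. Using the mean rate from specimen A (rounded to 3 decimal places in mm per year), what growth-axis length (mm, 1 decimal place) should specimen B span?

Specimen A: correcting the raw count gives 47 − 2 + 3 = 48 true annuli.
A: 12.2 mm over 48 years gives 12.2 / 48 ≈ 0.254 mm per year.
Length of B = 0.254 × 45 = 11.4 mm.

11.4 mm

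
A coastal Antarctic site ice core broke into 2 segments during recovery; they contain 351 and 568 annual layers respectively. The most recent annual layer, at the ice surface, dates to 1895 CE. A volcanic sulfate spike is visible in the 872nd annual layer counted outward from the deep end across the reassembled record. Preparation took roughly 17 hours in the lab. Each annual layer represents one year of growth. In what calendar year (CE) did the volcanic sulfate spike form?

Total annual layers = 351 + 568 = 919.
The volcanic sulfate spike sits at annual layer 872 from the deep end, so 919 − 872 = 47 annual layers formed after it.
1895 − 47 = 1848 CE.

1848 CE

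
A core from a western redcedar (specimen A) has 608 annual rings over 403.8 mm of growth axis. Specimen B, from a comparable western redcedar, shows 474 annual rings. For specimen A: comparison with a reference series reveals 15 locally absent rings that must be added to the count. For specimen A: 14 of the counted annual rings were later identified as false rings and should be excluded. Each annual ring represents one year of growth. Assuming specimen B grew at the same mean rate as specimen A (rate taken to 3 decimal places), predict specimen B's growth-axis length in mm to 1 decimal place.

Specimen A: correcting the raw count gives 608 − 14 + 15 = 609 true annual rings.
A: 403.8 mm over 609 years gives 403.8 / 609 ≈ 0.663 mm/year.
B's length ≈ 0.663 × 474 = 314.3 mm.

314.3 mm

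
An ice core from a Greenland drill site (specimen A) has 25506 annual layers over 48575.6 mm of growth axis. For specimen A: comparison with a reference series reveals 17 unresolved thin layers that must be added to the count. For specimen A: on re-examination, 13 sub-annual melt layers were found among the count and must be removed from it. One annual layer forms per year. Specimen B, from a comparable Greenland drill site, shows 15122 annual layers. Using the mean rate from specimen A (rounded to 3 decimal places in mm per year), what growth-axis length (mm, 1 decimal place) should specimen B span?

28792.3 mm

Specimen A: true annual layer count = 25506 − 13 + 17 = 25510.
A: Extension rate ≈ 48575.6 / 25510 = 1.904 mm/year.
Length of B = 1.904 × 15122 = 28792.3 mm.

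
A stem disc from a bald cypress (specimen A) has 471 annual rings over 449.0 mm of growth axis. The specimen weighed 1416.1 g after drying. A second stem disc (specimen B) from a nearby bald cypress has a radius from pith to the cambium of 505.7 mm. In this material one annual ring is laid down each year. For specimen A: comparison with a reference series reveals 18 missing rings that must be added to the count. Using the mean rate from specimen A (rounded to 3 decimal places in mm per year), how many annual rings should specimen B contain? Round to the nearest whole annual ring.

551 annual rings

Specimen A: after corrections the count is 471 + 18 = 489 annual rings.
A: 449.0 mm over 489 years gives 449.0 / 489 ≈ 0.918 mm/yr.
B spans 505.7 / 0.918 = 550.87 years ≈ 551 annual rings.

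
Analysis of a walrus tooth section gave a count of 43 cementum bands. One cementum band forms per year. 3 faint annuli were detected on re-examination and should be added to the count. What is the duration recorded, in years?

True cementum band count = 43 + 3 = 46.
One cementum band per year makes the duration 46 years.

46 years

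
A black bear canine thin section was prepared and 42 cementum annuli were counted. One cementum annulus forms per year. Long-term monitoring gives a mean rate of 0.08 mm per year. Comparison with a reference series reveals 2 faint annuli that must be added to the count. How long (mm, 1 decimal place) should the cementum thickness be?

3.5 mm

After corrections the count is 42 + 2 = 44 cementum annuli.
Predicted length = 0.08 mm/year × 44 years = 3.5 mm.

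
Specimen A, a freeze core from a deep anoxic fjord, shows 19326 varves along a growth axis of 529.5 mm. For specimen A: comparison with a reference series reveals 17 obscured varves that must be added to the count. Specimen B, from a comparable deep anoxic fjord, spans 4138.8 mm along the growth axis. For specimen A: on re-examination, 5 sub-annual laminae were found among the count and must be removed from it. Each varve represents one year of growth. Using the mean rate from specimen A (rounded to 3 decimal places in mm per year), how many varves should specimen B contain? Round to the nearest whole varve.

153289 varves

Specimen A: after corrections the count is 19326 − 5 + 17 = 19338 varves.
A: Extension rate ≈ 529.5 / 19338 = 0.027 mm/yr.
B spans 4138.8 / 0.027 = 153288.89 years ≈ 153289 varves.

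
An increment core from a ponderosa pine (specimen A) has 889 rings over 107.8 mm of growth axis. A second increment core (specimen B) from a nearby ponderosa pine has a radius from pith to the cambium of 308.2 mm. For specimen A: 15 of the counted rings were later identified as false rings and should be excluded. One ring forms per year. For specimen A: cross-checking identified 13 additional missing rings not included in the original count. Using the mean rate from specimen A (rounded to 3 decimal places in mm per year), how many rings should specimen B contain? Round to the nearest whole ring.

2526 rings

Specimen A: after corrections the count is 889 − 15 + 13 = 887 rings.
A: Mean rate = 107.8 mm / 887 years ≈ 0.122 mm/year.
Specimen B: 308.2 mm / 0.122 mm per year = 2526.23 years ≈ 2526 rings.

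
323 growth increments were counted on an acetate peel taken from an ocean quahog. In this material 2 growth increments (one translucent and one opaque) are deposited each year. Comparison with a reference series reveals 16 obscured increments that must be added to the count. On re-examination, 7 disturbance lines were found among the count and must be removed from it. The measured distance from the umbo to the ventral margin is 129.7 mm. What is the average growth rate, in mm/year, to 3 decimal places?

Correcting the raw count gives 323 − 7 + 16 = 332 true growth increments.
Dividing by 2 growth increments per year: 332 / 2 = 166 years.
Extension rate ≈ 129.7 / 166 = 0.781 mm/year.

0.781 mm/year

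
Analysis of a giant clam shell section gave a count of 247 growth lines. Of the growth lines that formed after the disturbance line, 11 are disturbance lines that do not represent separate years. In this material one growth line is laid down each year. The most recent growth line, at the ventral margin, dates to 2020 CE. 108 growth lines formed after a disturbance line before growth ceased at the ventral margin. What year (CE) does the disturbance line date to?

108 growth lines formed after the disturbance line.
108 − 11 false = 97 true growth lines after the disturbance line.
Counting back 97 years from 2020 CE places the disturbance line in 2020 − 97 = 1923 CE.

1923 CE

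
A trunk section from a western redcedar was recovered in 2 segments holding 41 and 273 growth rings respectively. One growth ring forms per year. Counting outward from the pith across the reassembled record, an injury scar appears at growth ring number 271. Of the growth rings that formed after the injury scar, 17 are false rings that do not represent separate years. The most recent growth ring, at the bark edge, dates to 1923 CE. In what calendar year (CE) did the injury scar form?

Total growth rings = 41 + 273 = 314.
314 − 271 = 43 growth rings lie beyond the injury scar toward the bark edge.
Excluding 17 false growth rings: 43 − 17 = 26.
1923 − 26 = 1897 CE.

1897 CE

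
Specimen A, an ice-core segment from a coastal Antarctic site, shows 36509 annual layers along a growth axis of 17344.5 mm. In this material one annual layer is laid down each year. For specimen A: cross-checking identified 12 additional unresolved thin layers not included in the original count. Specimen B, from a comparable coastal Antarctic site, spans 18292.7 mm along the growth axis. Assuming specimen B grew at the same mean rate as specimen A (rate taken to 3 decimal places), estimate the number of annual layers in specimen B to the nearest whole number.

Specimen A: after corrections the count is 36509 + 12 = 36521 annual layers.
A: 17344.5 mm over 36521 years gives 17344.5 / 36521 ≈ 0.475 mm per year.
B spans 18292.7 / 0.475 = 38510.95 years ≈ 38511 annual layers.

38511 annual layers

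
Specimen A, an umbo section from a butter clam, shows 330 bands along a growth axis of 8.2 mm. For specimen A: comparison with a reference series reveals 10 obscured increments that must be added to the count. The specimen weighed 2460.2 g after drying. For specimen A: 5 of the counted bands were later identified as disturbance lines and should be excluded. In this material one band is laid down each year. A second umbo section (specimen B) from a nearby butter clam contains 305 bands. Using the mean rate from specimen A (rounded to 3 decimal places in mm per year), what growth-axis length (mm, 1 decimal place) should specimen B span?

7.3 mm

Specimen A: correcting the raw count gives 330 − 5 + 10 = 335 true bands.
A: Extension rate ≈ 8.2 / 335 = 0.024 mm/year.
For B, 0.024 mm/year × 305 years = 7.3 mm.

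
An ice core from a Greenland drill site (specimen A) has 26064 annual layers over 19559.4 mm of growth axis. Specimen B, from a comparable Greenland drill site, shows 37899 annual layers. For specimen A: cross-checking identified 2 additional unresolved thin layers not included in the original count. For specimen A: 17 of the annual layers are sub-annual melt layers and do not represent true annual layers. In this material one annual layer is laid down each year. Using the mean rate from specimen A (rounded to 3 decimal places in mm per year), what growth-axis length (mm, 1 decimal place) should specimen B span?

28462.1 mm

Specimen A: correcting the raw count gives 26064 − 17 + 2 = 26049 true annual layers.
A: 19559.4 mm over 26049 years gives 19559.4 / 26049 ≈ 0.751 mm/yr.
B's length ≈ 0.751 × 37899 = 28462.1 mm.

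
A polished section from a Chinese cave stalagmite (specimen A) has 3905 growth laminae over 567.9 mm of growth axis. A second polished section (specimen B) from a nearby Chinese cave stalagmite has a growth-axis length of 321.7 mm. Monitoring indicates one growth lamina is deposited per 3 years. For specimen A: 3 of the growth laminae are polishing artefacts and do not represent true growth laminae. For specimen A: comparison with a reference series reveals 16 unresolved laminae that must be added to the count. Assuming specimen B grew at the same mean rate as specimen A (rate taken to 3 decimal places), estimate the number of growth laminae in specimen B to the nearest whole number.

Specimen A: correcting the raw count gives 3905 − 3 + 16 = 3918 true growth laminae.
Specimen A: 3918 growth laminae at 3 years each span 3918 × 3 = 11754 years.
A: Extension rate ≈ 567.9 / 11754 = 0.048 mm/year.
Specimen B: 321.7 mm / 0.048 mm per year = 6702.08 years; at 3 years per growth lamina that is 6702.08 / 3 ≈ 2234 growth laminae.

2234 growth laminae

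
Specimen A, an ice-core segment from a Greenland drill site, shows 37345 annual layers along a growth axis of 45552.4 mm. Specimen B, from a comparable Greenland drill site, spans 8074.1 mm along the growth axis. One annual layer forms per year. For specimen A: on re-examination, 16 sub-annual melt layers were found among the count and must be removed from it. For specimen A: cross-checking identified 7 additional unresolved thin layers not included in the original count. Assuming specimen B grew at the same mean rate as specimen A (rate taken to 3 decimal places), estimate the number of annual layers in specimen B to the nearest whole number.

Specimen A: after corrections the count is 37345 − 16 + 7 = 37336 annual layers.
A: Extension rate ≈ 45552.4 / 37336 = 1.220 mm per year.
B spans 8074.1 / 1.220 = 6618.11 years ≈ 6618 annual layers.

6618 annual layers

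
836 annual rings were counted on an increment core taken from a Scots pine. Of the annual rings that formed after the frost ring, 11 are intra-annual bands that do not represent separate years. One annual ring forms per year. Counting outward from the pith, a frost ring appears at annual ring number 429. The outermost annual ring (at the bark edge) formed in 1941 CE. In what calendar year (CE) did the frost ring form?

Between annual ring 429 and the bark edge there are 836 − 429 = 407 annual rings.
407 − 11 false = 396 true annual rings after the frost ring.
1941 − 396 = 1545 CE.

1545 CE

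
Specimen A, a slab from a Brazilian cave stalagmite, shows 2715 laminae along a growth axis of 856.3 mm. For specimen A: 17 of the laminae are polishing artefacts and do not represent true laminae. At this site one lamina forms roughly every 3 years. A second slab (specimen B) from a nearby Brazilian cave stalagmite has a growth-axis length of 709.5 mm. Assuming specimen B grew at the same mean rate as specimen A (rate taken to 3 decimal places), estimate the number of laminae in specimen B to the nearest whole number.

2231 laminae

Specimen A: true lamina count = 2715 − 17 = 2698.
Specimen A: 2698 laminae at 3 years each span 2698 × 3 = 8094 years.
A: Extension rate ≈ 856.3 / 8094 = 0.106 mm per year.
Specimen B: 709.5 mm / 0.106 mm per year = 6693.40 years; at 3 years per lamina that is 6693.40 / 3 ≈ 2231 laminae.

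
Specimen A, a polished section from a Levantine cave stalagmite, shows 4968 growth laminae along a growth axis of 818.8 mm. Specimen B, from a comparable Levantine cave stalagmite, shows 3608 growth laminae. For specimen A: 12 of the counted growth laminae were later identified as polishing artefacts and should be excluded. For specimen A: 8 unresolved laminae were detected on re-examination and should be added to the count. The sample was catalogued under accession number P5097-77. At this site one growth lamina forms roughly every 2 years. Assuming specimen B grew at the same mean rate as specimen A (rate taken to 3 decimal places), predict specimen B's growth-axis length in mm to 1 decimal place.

591.7 mm

Specimen A: after corrections the count is 4968 − 12 + 8 = 4964 growth laminae.
Specimen A: at 2 years per growth lamina, 4964 × 2 = 9928 years.
A: Extension rate ≈ 818.8 / 9928 = 0.082 mm/yr.
Specimen B: multiplying by 2 years per growth lamina: 3608 × 2 = 7216 years. B's length ≈ 0.082 × 7216 = 591.7 mm.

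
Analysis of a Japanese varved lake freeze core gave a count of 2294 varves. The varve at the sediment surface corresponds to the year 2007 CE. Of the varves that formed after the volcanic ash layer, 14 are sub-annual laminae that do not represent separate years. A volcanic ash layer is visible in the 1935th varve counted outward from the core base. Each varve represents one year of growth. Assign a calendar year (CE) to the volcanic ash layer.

The volcanic ash layer sits at varve 1935 from the core base, so 2294 − 1935 = 359 varves formed after it.
Removing the 14 false varves leaves 359 − 14 = 345 true varves beyond the volcanic ash layer.
The varve at the sediment surface is 2007 CE, so the volcanic ash layer dates to 2007 − 345 = 1662 CE.

1662 CE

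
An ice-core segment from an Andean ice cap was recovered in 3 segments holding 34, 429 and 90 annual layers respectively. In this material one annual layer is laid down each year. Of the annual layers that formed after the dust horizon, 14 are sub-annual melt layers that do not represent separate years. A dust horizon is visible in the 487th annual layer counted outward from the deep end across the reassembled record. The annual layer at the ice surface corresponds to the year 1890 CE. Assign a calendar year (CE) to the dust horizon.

1838 CE

Total annual layers = 34 + 429 + 90 = 553.
The dust horizon sits at annual layer 487 from the deep end, so 553 − 487 = 66 annual layers formed after it.
Removing the 14 false annual layers leaves 66 − 14 = 52 true annual layers beyond the dust horizon.
Counting back 52 years from 1890 CE places the dust horizon in 1890 − 52 = 1838 CE.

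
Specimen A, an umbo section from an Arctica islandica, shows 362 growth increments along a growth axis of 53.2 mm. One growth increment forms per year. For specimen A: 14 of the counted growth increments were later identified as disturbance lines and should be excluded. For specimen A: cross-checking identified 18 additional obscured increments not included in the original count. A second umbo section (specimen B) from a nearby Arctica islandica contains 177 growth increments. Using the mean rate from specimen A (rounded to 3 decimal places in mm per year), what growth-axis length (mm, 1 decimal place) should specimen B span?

25.7 mm

Specimen A: true growth increment count = 362 − 14 + 18 = 366.
A: Extension rate ≈ 53.2 / 366 = 0.145 mm/yr.
For B, 0.145 mm/year × 177 years = 25.7 mm.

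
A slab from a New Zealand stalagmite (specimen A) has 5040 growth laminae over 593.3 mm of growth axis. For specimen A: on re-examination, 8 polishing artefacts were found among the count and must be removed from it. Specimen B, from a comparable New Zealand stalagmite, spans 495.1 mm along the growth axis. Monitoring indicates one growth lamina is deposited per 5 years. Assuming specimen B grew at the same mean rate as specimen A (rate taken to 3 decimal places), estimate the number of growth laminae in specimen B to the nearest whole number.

4126 growth laminae

Specimen A: correcting the raw count gives 5040 − 8 = 5032 true growth laminae.
Specimen A: multiplying by 5 years per growth lamina: 5032 × 5 = 25160 years.
A: Extension rate ≈ 593.3 / 25160 = 0.024 mm/yr.
For B, 495.1 / 0.024 = 20629.17 years; at 5 years per growth lamina that is 20629.17 / 5 ≈ 4126 growth laminae.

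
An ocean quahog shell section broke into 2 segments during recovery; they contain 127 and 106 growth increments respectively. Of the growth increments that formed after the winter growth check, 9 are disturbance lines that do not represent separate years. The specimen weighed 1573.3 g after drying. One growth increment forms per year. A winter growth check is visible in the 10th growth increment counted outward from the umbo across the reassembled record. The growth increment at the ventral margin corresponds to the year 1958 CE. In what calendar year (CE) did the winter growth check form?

Total growth increments = 127 + 106 = 233.
Between growth increment 10 and the ventral margin there are 233 − 10 = 223 growth increments.
223 − 9 false = 214 true growth increments after the winter growth check.
1958 − 214 = 1744 CE.

1744 CE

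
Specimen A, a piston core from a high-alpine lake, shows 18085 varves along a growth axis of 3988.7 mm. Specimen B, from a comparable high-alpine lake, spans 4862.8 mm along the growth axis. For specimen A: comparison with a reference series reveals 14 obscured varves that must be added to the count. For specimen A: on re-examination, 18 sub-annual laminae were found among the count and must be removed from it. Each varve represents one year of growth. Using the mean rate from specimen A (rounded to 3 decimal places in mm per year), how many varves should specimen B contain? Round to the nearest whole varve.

22004 varves

Specimen A: correcting the raw count gives 18085 − 18 + 14 = 18081 true varves.
A: Mean rate = 3988.7 mm / 18081 years ≈ 0.221 mm/year.
For B, 4862.8 / 0.221 = 22003.62 years ≈ 22004 varves.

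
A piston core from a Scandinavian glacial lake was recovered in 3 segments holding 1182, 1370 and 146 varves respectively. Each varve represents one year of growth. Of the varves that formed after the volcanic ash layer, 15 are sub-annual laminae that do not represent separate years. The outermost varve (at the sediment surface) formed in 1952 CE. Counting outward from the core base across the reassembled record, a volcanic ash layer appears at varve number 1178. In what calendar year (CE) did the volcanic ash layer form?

447 CE

Total varves = 1182 + 1370 + 146 = 2698.
The volcanic ash layer sits at varve 1178 from the core base, so 2698 − 1178 = 1520 varves formed after it.
1520 − 15 false = 1505 true varves after the volcanic ash layer.
1952 − 1505 = 447 CE.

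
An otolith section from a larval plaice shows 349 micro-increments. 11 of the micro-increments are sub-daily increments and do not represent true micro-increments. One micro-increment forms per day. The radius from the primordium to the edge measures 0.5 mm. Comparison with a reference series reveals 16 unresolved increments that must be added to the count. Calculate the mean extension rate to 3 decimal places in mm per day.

0.001 mm per day

True micro-increment count = 349 − 11 + 16 = 354.
Mean rate = 0.5 mm / 354 days ≈ 0.001 mm per day.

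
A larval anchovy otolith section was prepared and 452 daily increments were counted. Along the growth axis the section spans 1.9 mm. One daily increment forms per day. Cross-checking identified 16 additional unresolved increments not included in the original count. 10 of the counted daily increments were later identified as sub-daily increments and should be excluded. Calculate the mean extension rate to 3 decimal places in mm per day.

0.004 mm per day

Correcting the raw count gives 452 − 10 + 16 = 458 true daily increments.
1.9 mm over 458 days gives 1.9 / 458 ≈ 0.004 mm per day.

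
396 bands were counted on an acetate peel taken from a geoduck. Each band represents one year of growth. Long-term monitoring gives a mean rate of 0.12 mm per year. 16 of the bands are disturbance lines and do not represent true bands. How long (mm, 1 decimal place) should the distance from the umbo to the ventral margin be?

45.6 mm

After corrections the count is 396 − 16 = 380 bands.
Predicted length = 0.12 mm/year × 380 years = 45.6 mm.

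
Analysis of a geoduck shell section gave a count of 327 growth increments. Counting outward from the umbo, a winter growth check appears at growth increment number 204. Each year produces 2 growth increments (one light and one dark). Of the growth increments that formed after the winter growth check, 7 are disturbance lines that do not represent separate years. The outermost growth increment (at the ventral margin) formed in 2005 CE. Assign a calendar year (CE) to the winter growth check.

1947 CE

The winter growth check sits at growth increment 204 from the umbo, so 327 − 204 = 123 growth increments formed after it.
123 − 7 false = 116 true growth increments after the winter growth check.
With 2 growth increments per year, 116 / 2 = 58 years.
Counting back 58 years from 2005 CE places the winter growth check in 2005 − 58 = 1947 CE.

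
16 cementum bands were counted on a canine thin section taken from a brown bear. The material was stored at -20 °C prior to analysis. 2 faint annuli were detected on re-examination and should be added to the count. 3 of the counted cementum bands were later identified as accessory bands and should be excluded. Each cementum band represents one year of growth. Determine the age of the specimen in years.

After corrections the count is 16 − 3 + 2 = 15 cementum bands.
One cementum band per year makes the duration 15 years.

15 years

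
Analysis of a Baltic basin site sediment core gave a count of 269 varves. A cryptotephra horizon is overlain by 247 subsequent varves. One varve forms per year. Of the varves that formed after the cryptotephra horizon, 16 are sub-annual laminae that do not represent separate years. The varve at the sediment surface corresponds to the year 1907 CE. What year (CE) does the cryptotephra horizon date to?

247 varves post-date the cryptotephra horizon.
247 − 16 false = 231 true varves after the cryptotephra horizon.
1907 − 231 = 1676 CE.

1676 CE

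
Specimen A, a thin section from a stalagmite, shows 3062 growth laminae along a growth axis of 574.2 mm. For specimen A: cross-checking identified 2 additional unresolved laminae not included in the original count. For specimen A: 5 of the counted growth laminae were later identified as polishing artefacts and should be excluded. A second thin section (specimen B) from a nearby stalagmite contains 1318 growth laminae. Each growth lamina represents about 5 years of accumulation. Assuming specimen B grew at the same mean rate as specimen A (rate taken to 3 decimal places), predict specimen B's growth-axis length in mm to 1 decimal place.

250.4 mm

Specimen A: true growth lamina count = 3062 − 5 + 2 = 3059.
Specimen A: 3059 growth laminae at 5 years each span 3059 × 5 = 15295 years.
A: Mean rate = 574.2 mm / 15295 years ≈ 0.038 mm/yr.
Specimen B: at 5 years per growth lamina, 1318 × 5 = 6590 years. For B, 0.038 mm/year × 6590 years = 250.4 mm.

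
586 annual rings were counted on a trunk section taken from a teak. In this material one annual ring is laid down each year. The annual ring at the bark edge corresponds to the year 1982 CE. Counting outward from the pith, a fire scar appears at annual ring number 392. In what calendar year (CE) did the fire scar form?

1788 CE

The fire scar sits at annual ring 392 from the pith, so 586 − 392 = 194 annual rings formed after it.
The annual ring at the bark edge is 1982 CE, so the fire scar dates to 1982 − 194 = 1788 CE.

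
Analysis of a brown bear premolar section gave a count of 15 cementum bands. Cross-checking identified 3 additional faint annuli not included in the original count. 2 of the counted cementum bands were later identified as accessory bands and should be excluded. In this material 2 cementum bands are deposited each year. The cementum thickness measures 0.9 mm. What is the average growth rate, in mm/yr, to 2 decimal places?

Adjusted count: 15 − 2 + 3 = 16 cementum bands.
With 2 cementum bands per year, 16 / 2 = 8 years.
Mean rate = 0.9 mm / 8 years ≈ 0.11 mm/yr.

0.11 mm/yr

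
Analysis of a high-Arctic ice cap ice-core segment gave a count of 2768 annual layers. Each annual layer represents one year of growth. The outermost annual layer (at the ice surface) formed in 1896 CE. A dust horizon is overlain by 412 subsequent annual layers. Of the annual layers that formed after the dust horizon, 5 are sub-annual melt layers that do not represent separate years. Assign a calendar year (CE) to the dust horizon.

1489 CE

412 annual layers post-date the dust horizon.
Removing the 5 false annual layers leaves 412 − 5 = 407 true annual layers beyond the dust horizon.
1896 − 407 = 1489 CE.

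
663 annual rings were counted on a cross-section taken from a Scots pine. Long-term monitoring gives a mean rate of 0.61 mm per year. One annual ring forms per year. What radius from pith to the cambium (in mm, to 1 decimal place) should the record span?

404.4 mm

663 years of growth are recorded.
Predicted length = 0.61 mm/year × 663 years = 404.4 mm.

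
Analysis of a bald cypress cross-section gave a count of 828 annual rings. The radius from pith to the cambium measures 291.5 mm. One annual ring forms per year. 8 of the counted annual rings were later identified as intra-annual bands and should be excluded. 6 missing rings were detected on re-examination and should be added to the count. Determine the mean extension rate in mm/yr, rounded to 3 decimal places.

0.353 mm/yr

After corrections the count is 828 − 8 + 6 = 826 annual rings.
Extension rate ≈ 291.5 / 826 = 0.353 mm/yr.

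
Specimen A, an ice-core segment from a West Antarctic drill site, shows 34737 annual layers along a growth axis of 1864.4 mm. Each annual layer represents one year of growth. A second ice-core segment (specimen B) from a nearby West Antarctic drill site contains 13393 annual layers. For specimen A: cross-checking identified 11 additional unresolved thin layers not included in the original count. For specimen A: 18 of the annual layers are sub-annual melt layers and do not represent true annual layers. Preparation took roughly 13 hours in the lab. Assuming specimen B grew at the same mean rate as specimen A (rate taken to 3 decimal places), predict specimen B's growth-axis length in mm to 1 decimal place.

Specimen A: correcting the raw count gives 34737 − 18 + 11 = 34730 true annual layers.
A: 1864.4 mm over 34730 years gives 1864.4 / 34730 ≈ 0.054 mm per year.
Length of B = 0.054 × 13393 = 723.2 mm.

723.2 mm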